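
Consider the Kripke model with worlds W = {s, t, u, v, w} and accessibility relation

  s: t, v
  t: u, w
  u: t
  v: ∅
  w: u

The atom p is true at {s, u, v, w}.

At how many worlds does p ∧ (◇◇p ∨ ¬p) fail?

s: p is T, ◇◇p ∨ ¬p is T. ✓
t: p is F, ◇◇p ∨ ¬p is T. ✗
u: p is T, ◇◇p ∨ ¬p is T. ✓
v: p is T, ◇◇p ∨ ¬p is F. ✗
w: p is T, ◇◇p ∨ ¬p is F. ✗
Satisfying worlds: {s, u}.
So p ∧ (◇◇p ∨ ¬p) fails at the other 3 worlds.

3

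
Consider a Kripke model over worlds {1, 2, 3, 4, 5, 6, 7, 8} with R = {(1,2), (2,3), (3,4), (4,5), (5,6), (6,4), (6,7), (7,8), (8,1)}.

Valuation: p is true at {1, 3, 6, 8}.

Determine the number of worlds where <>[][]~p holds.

1: successors {2}; [][]~p there: 2:T. ✓
2: successors {3}; [][]~p there: 3:T. ✓
3: successors {4}; [][]~p there: 4:F. ✗
4: successors {5}; [][]~p there: 5:T. ✓
5: successors {6}; [][]~p there: 6:F. ✗
6: successors {4, 7}; [][]~p there: 4:F, 7:F. ✗
7: successors {8}; [][]~p there: 8:T. ✓
8: successors {1}; [][]~p there: 1:F. ✗
Satisfying worlds: {1, 2, 4, 7}.

4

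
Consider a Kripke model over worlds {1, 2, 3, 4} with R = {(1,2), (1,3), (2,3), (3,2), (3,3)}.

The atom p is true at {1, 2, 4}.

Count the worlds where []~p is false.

2

1: successors {2, 3}; ~p there: 2:F, 3:T. ✗
2: successors {3}; ~p there: 3:T. ✓
3: successors {2, 3}; ~p there: 2:F, 3:T. ✗
4: no successors, so []~p holds vacuously. ✓
Satisfying worlds: {2, 4}.
So []~p fails at the other 2 worlds.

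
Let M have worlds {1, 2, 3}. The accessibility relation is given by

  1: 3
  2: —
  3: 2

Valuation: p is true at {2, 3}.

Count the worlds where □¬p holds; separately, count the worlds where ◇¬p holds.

1 and 0

For □¬p:
1: successors {3}; ¬p there: 3:F. ✗
2: no successors, so □¬p holds vacuously. ✓
3: successors {2}; ¬p there: 2:F. ✗
— 1 world.
For ◇¬p:
1: successors {3}; ¬p there: 3:F. ✗
2: no successors, so ◇¬p fails. ✗
3: successors {2}; ¬p there: 2:F. ✗
— 0 worlds.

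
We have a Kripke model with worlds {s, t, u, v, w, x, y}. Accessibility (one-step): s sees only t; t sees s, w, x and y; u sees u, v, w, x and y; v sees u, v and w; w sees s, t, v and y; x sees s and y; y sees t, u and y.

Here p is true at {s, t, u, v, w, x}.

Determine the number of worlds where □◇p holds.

7

s: successors {t}; ◇p there: t:T. ✓
t: successors {s, w, x, y}; ◇p there: s:T, w:T, x:T, y:T. ✓
u: successors {u, v, w, x, y}; ◇p there: u:T, v:T, w:T, x:T, y:T. ✓
v: successors {u, v, w}; ◇p there: u:T, v:T, w:T. ✓
w: successors {s, t, v, y}; ◇p there: s:T, t:T, v:T, y:T. ✓
x: successors {s, y}; ◇p there: s:T, y:T. ✓
y: successors {t, u, y}; ◇p there: t:T, u:T, y:T. ✓
Satisfying worlds: {s, t, u, v, w, x, y}.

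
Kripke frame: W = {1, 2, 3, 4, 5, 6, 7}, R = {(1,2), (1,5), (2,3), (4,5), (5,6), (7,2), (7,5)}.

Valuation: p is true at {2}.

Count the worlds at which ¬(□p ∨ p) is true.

1: □p ∨ p is F. ✓
2: □p ∨ p is T. ✗
3: □p ∨ p is T. ✗
4: □p ∨ p is F. ✓
5: □p ∨ p is F. ✓
6: □p ∨ p is T. ✗
7: □p ∨ p is F. ✓
Satisfying worlds: {1, 4, 5, 7}.

4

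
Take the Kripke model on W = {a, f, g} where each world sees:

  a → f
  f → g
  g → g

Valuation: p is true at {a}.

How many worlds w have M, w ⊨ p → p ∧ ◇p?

a: p is T, p ∧ ◇p is F. ✗
f: p is F, p ∧ ◇p is F. ✓
g: p is F, p ∧ ◇p is F. ✓
Satisfying worlds: {f, g}.

2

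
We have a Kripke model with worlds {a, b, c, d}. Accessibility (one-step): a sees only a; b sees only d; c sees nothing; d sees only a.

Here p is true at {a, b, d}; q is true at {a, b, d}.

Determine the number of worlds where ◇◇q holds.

3

a: successors {a}; ◇q there: a:T. ✓
b: successors {d}; ◇q there: d:T. ✓
c: no successors, so ◇◇q fails. ✗
d: successors {a}; ◇q there: a:T. ✓
Satisfying worlds: {a, b, d}.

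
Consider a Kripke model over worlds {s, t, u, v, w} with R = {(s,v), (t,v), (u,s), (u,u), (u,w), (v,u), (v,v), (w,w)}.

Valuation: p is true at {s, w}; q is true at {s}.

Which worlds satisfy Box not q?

{s, t, v, w}

s: successors {v}; not q there: v:T. ✓
t: successors {v}; not q there: v:T. ✓
u: successors {s, u, w}; not q there: s:F, u:T, w:T. ✗
v: successors {u, v}; not q there: u:T, v:T. ✓
w: successors {w}; not q there: w:T. ✓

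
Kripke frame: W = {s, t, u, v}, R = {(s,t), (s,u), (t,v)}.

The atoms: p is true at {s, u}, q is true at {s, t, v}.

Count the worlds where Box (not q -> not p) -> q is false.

s: Box (not q -> not p) is F, q is T. ✓
t: Box (not q -> not p) is T, q is T. ✓
u: Box (not q -> not p) is T, q is F. ✗
v: Box (not q -> not p) is T, q is T. ✓
Satisfying worlds: {s, t, v}.
So Box (not q -> not p) -> q fails at the other 1 world.

1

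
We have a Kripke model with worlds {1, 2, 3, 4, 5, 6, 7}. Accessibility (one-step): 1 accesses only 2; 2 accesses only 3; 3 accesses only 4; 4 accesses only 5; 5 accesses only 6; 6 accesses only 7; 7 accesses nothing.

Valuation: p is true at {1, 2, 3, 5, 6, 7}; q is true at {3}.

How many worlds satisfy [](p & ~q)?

1: successors {2}; p & ~q there: 2:T. ✓
2: successors {3}; p & ~q there: 3:F. ✗
3: successors {4}; p & ~q there: 4:F. ✗
4: successors {5}; p & ~q there: 5:T. ✓
5: successors {6}; p & ~q there: 6:T. ✓
6: successors {7}; p & ~q there: 7:T. ✓
7: no successors, so [](p & ~q) holds vacuously. ✓
Satisfying worlds: {1, 4, 5, 6, 7}.

5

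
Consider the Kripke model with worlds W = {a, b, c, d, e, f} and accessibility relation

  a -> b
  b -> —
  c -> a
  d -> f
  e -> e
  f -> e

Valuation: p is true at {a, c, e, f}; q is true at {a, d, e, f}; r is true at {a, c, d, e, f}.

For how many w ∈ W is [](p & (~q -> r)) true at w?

5

a: successors {b}; p & (~q -> r) there: b:F. ✗
b: no successors, so [](p & (~q -> r)) holds vacuously. ✓
c: successors {a}; p & (~q -> r) there: a:T. ✓
d: successors {f}; p & (~q -> r) there: f:T. ✓
e: successors {e}; p & (~q -> r) there: e:T. ✓
f: successors {e}; p & (~q -> r) there: e:T. ✓
Satisfying worlds: {b, c, d, e, f}.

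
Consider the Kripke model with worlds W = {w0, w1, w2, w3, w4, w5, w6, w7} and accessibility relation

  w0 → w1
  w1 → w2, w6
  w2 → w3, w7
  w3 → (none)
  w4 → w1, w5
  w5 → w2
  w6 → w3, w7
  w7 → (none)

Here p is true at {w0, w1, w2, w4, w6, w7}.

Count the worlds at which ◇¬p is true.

w0: successors {w1}; ¬p there: w1:F. ✗
w1: successors {w2, w6}; ¬p there: w2:F, w6:F. ✗
w2: successors {w3, w7}; ¬p there: w3:T, w7:F. ✓
w3: no successors, so ◇¬p fails. ✗
w4: successors {w1, w5}; ¬p there: w1:F, w5:T. ✓
w5: successors {w2}; ¬p there: w2:F. ✗
w6: successors {w3, w7}; ¬p there: w3:T, w7:F. ✓
w7: no successors, so ◇¬p fails. ✗
Satisfying worlds: {w2, w4, w6}.

3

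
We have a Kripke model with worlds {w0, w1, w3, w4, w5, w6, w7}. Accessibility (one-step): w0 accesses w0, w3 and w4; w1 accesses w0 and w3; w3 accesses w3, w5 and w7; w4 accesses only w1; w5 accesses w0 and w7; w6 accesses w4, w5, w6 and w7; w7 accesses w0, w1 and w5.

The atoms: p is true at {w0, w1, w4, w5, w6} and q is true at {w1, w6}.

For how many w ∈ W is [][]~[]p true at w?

1

w0: successors {w0, w3, w4}; []~[]p there: w0:F, w3:F, w4:T. ✗
w1: successors {w0, w3}; []~[]p there: w0:F, w3:F. ✗
w3: successors {w3, w5, w7}; []~[]p there: w3:F, w5:F, w7:T. ✗
w4: successors {w1}; []~[]p there: w1:T. ✓
w5: successors {w0, w7}; []~[]p there: w0:F, w7:T. ✗
w6: successors {w4, w5, w6, w7}; []~[]p there: w4:T, w5:F, w6:F, w7:T. ✗
w7: successors {w0, w1, w5}; []~[]p there: w0:F, w1:T, w5:F. ✗
Satisfying worlds: {w4}.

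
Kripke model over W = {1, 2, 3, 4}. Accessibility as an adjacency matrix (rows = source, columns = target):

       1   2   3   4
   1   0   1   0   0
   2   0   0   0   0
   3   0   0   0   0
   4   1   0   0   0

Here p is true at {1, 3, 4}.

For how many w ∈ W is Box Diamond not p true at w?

3

1: successors {2}; Diamond not p there: 2:F. ✗
2: no successors, so Box Diamond not p holds vacuously. ✓
3: no successors, so Box Diamond not p holds vacuously. ✓
4: successors {1}; Diamond not p there: 1:T. ✓
Satisfying worlds: {2, 3, 4}.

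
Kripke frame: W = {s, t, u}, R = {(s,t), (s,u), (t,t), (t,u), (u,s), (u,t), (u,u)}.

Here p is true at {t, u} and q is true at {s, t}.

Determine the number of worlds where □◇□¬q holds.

0

s: successors {t, u}; ◇□¬q there: t:F, u:F. ✗
t: successors {t, u}; ◇□¬q there: t:F, u:F. ✗
u: successors {s, t, u}; ◇□¬q there: s:F, t:F, u:F. ✗
Satisfying worlds: ∅.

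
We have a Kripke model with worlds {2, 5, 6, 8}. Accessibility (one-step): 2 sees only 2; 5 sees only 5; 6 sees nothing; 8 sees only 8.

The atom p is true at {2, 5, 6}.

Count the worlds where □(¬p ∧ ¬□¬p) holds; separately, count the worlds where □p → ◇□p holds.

For □(¬p ∧ ¬□¬p):
2: successors {2}; ¬p ∧ ¬□¬p there: 2:F. ✗
5: successors {5}; ¬p ∧ ¬□¬p there: 5:F. ✗
6: no successors, so □(¬p ∧ ¬□¬p) holds vacuously. ✓
8: successors {8}; ¬p ∧ ¬□¬p there: 8:F. ✗
— 1 world.
For □p → ◇□p:
2: □p is T, ◇□p is T. ✓
5: □p is T, ◇□p is T. ✓
6: □p is T, ◇□p is F. ✗
8: □p is F, ◇□p is F. ✓
— 3 worlds.

1 and 3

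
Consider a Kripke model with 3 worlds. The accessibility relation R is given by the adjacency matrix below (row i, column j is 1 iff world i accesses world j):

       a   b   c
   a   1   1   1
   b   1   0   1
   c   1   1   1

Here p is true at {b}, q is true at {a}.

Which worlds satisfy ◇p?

{a, c}

a: successors {a, b, c}; p there: a:F, b:T, c:F. ✓
b: successors {a, c}; p there: a:F, c:F. ✗
c: successors {a, b, c}; p there: a:F, b:T, c:F. ✓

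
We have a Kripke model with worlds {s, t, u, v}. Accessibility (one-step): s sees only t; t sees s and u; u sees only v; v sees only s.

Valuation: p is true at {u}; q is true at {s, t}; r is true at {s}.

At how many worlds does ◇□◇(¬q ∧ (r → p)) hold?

s: successors {t}; □◇(¬q ∧ (r → p)) there: t:F. ✗
t: successors {s, u}; □◇(¬q ∧ (r → p)) there: s:T, u:F. ✓
u: successors {v}; □◇(¬q ∧ (r → p)) there: v:F. ✗
v: successors {s}; □◇(¬q ∧ (r → p)) there: s:T. ✓
Satisfying worlds: {t, v}.

2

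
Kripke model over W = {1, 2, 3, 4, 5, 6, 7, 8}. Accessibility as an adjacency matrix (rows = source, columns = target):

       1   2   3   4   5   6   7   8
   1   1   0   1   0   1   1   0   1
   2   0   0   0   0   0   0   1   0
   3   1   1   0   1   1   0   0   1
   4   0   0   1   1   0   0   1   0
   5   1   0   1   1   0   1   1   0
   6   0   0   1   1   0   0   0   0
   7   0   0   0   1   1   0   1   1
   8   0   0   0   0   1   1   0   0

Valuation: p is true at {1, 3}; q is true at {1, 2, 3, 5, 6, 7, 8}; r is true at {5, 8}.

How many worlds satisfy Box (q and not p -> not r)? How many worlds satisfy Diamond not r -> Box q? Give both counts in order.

For Box (q and not p -> not r):
1: successors {1, 3, 5, 6, 8}; q and not p -> not r there: 1:T, 3:T, 5:F, 6:T, 8:F. ✗
2: successors {7}; q and not p -> not r there: 7:T. ✓
3: successors {1, 2, 4, 5, 8}; q and not p -> not r there: 1:T, 2:T, 4:T, 5:F, 8:F. ✗
4: successors {3, 4, 7}; q and not p -> not r there: 3:T, 4:T, 7:T. ✓
5: successors {1, 3, 4, 6, 7}; q and not p -> not r there: 1:T, 3:T, 4:T, 6:T, 7:T. ✓
6: successors {3, 4}; q and not p -> not r there: 3:T, 4:T. ✓
7: successors {4, 5, 7, 8}; q and not p -> not r there: 4:T, 5:F, 7:T, 8:F. ✗
8: successors {5, 6}; q and not p -> not r there: 5:F, 6:T. ✗
— 4 worlds.
For Diamond not r -> Box q:
1: Diamond not r is T, Box q is T. ✓
2: Diamond not r is T, Box q is T. ✓
3: Diamond not r is T, Box q is F. ✗
4: Diamond not r is T, Box q is F. ✗
5: Diamond not r is T, Box q is F. ✗
6: Diamond not r is T, Box q is F. ✗
7: Diamond not r is T, Box q is F. ✗
8: Diamond not r is T, Box q is T. ✓
— 3 worlds.

4 and 3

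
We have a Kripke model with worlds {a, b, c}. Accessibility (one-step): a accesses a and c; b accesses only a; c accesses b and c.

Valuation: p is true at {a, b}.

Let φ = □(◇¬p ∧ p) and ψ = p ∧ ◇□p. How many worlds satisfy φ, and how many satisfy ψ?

For □(◇¬p ∧ p):
a: successors {a, c}; ◇¬p ∧ p there: a:T, c:F. ✗
b: successors {a}; ◇¬p ∧ p there: a:T. ✓
c: successors {b, c}; ◇¬p ∧ p there: b:F, c:F. ✗
— 1 world.
For p ∧ ◇□p:
a: p is T, ◇□p is F. ✗
b: p is T, ◇□p is F. ✗
c: p is F, ◇□p is T. ✗
— 0 worlds.

1 and 0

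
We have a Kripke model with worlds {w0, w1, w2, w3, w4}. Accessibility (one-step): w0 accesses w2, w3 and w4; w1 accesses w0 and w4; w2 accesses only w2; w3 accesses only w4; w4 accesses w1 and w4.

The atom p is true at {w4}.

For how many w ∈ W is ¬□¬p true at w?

4

w0: □¬p is F. ✓
w1: □¬p is F. ✓
w2: □¬p is T. ✗
w3: □¬p is F. ✓
w4: □¬p is F. ✓
Satisfying worlds: {w0, w1, w3, w4}.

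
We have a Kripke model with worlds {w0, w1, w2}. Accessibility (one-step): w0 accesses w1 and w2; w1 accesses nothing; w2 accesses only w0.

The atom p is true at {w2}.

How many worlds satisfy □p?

1

w0: successors {w1, w2}; p there: w1:F, w2:T. ✗
w1: no successors, so □p holds vacuously. ✓
w2: successors {w0}; p there: w0:F. ✗
Satisfying worlds: {w1}.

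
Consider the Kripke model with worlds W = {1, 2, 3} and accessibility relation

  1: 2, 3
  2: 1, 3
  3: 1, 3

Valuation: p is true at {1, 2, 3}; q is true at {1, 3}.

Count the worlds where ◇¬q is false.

1: successors {2, 3}; ¬q there: 2:T, 3:F. ✓
2: successors {1, 3}; ¬q there: 1:F, 3:F. ✗
3: successors {1, 3}; ¬q there: 1:F, 3:F. ✗
Satisfying worlds: {1}.
So ◇¬q fails at the other 2 worlds.

2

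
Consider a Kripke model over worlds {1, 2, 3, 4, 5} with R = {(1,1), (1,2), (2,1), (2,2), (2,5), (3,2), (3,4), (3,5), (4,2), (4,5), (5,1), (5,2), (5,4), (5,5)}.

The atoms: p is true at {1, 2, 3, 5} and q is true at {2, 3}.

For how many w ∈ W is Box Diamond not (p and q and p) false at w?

0

1: successors {1, 2}; Diamond not (p and q and p) there: 1:T, 2:T. ✓
2: successors {1, 2, 5}; Diamond not (p and q and p) there: 1:T, 2:T, 5:T. ✓
3: successors {2, 4, 5}; Diamond not (p and q and p) there: 2:T, 4:T, 5:T. ✓
4: successors {2, 5}; Diamond not (p and q and p) there: 2:T, 5:T. ✓
5: successors {1, 2, 4, 5}; Diamond not (p and q and p) there: 1:T, 2:T, 4:T, 5:T. ✓
Satisfying worlds: {1, 2, 3, 4, 5}.
So Box Diamond not (p and q and p) fails at the other 0 worlds.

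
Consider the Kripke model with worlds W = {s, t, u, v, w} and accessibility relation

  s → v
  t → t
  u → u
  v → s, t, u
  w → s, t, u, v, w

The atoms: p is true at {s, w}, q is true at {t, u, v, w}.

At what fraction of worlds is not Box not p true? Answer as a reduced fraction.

2/5

s: Box not p is T. ✗
t: Box not p is T. ✗
u: Box not p is T. ✗
v: Box not p is F. ✓
w: Box not p is F. ✓
That's 2 of 5 worlds, so 2/5.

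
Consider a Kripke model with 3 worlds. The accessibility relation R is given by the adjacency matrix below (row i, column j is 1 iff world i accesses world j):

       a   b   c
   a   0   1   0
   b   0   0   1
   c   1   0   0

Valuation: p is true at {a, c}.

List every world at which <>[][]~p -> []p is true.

a: <>[][]~p is F, []p is F. ✓
b: <>[][]~p is T, []p is T. ✓
c: <>[][]~p is F, []p is T. ✓

{a, b, c}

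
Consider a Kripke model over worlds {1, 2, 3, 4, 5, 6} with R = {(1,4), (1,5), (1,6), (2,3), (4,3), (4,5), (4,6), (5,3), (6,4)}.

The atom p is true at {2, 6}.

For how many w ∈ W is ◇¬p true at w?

1: successors {4, 5, 6}; ¬p there: 4:T, 5:T, 6:F. ✓
2: successors {3}; ¬p there: 3:T. ✓
3: no successors, so ◇¬p fails. ✗
4: successors {3, 5, 6}; ¬p there: 3:T, 5:T, 6:F. ✓
5: successors {3}; ¬p there: 3:T. ✓
6: successors {4}; ¬p there: 4:T. ✓
Satisfying worlds: {1, 2, 4, 5, 6}.

5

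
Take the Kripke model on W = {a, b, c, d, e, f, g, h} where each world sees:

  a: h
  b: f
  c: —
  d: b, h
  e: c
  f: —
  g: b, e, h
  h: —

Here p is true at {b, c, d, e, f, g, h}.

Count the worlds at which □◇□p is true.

a: successors {h}; ◇□p there: h:F. ✗
b: successors {f}; ◇□p there: f:F. ✗
c: no successors, so □◇□p holds vacuously. ✓
d: successors {b, h}; ◇□p there: b:T, h:F. ✗
e: successors {c}; ◇□p there: c:F. ✗
f: no successors, so □◇□p holds vacuously. ✓
g: successors {b, e, h}; ◇□p there: b:T, e:T, h:F. ✗
h: no successors, so □◇□p holds vacuously. ✓
Satisfying worlds: {c, f, h}.

3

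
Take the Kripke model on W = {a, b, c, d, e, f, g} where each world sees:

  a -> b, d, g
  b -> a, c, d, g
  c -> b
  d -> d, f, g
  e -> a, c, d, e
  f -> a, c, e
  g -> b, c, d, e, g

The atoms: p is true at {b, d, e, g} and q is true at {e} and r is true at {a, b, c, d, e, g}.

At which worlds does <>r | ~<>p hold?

a: <>r is T, ~<>p is F. ✓
b: <>r is T, ~<>p is F. ✓
c: <>r is T, ~<>p is F. ✓
d: <>r is T, ~<>p is F. ✓
e: <>r is T, ~<>p is F. ✓
f: <>r is T, ~<>p is F. ✓
g: <>r is T, ~<>p is F. ✓

{a, b, c, d, e, f, g}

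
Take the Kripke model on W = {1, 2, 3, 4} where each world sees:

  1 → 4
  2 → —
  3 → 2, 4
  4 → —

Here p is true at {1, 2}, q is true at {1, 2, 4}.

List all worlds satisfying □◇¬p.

1: successors {4}; ◇¬p there: 4:F. ✗
2: no successors, so □◇¬p holds vacuously. ✓
3: successors {2, 4}; ◇¬p there: 2:F, 4:F. ✗
4: no successors, so □◇¬p holds vacuously. ✓

{2, 4}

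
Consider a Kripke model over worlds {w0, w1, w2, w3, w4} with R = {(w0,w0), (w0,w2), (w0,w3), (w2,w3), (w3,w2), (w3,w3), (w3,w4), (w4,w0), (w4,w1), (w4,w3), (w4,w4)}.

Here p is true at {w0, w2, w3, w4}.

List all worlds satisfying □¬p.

{w1}

w0: successors {w0, w2, w3}; ¬p there: w0:F, w2:F, w3:F. ✗
w1: no successors, so □¬p holds vacuously. ✓
w2: successors {w3}; ¬p there: w3:F. ✗
w3: successors {w2, w3, w4}; ¬p there: w2:F, w3:F, w4:F. ✗
w4: successors {w0, w1, w3, w4}; ¬p there: w0:F, w1:T, w3:F, w4:F. ✗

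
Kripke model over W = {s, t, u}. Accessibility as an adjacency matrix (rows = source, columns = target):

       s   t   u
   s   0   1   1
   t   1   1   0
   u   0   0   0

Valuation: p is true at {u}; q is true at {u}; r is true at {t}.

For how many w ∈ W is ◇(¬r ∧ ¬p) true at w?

1

s: successors {t, u}; ¬r ∧ ¬p there: t:F, u:F. ✗
t: successors {s, t}; ¬r ∧ ¬p there: s:T, t:F. ✓
u: no successors, so ◇(¬r ∧ ¬p) fails. ✗
Satisfying worlds: {t}.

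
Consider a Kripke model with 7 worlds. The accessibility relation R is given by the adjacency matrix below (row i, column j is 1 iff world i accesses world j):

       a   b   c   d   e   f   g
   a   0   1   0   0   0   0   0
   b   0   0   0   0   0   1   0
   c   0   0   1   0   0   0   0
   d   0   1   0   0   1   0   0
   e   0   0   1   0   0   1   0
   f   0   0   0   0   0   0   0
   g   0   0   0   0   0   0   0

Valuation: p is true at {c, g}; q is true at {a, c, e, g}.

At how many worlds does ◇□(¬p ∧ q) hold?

a: successors {b}; □(¬p ∧ q) there: b:F. ✗
b: successors {f}; □(¬p ∧ q) there: f:T. ✓
c: successors {c}; □(¬p ∧ q) there: c:F. ✗
d: successors {b, e}; □(¬p ∧ q) there: b:F, e:F. ✗
e: successors {c, f}; □(¬p ∧ q) there: c:F, f:T. ✓
f: no successors, so ◇□(¬p ∧ q) fails. ✗
g: no successors, so ◇□(¬p ∧ q) fails. ✗
Satisfying worlds: {b, e}.

2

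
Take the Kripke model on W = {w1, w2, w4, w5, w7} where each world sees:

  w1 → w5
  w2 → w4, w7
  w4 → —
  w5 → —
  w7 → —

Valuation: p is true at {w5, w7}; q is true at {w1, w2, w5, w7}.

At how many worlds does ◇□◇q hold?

2

w1: successors {w5}; □◇q there: w5:T. ✓
w2: successors {w4, w7}; □◇q there: w4:T, w7:T. ✓
w4: no successors, so ◇□◇q fails. ✗
w5: no successors, so ◇□◇q fails. ✗
w7: no successors, so ◇□◇q fails. ✗
Satisfying worlds: {w1, w2}.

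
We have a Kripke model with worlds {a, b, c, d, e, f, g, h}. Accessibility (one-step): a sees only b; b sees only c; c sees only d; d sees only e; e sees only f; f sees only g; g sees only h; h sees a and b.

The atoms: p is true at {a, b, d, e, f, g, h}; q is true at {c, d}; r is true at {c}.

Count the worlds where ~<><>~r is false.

a: <><>~r is F. ✓
b: <><>~r is T. ✗
c: <><>~r is T. ✗
d: <><>~r is T. ✗
e: <><>~r is T. ✗
f: <><>~r is T. ✗
g: <><>~r is T. ✗
h: <><>~r is T. ✗
Satisfying worlds: {a}.
So ~<><>~r fails at the other 7 worlds.

7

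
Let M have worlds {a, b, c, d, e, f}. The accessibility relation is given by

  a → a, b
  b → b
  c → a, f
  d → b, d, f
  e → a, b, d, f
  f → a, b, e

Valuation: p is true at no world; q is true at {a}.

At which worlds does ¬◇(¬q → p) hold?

a: ◇(¬q → p) is T. ✗
b: ◇(¬q → p) is F. ✓
c: ◇(¬q → p) is T. ✗
d: ◇(¬q → p) is F. ✓
e: ◇(¬q → p) is T. ✗
f: ◇(¬q → p) is T. ✗

{b, d}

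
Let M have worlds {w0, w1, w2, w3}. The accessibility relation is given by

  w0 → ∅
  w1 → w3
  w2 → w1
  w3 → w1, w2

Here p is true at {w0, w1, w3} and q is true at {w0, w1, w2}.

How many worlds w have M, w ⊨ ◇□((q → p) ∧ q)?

w0: no successors, so ◇□((q → p) ∧ q) fails. ✗
w1: successors {w3}; □((q → p) ∧ q) there: w3:F. ✗
w2: successors {w1}; □((q → p) ∧ q) there: w1:F. ✗
w3: successors {w1, w2}; □((q → p) ∧ q) there: w1:F, w2:T. ✓
Satisfying worlds: {w3}.

1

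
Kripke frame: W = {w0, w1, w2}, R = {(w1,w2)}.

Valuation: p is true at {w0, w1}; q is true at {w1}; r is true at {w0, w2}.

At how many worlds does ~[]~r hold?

1

w0: []~r is T. ✗
w1: []~r is F. ✓
w2: []~r is T. ✗
Satisfying worlds: {w1}.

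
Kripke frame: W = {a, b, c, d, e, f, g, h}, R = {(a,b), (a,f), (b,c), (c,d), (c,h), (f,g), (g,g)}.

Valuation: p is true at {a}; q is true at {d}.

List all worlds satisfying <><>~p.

{a, b, f, g}

a: successors {b, f}; <>~p there: b:T, f:T. ✓
b: successors {c}; <>~p there: c:T. ✓
c: successors {d, h}; <>~p there: d:F, h:F. ✗
d: no successors, so <><>~p fails. ✗
e: no successors, so <><>~p fails. ✗
f: successors {g}; <>~p there: g:T. ✓
g: successors {g}; <>~p there: g:T. ✓
h: no successors, so <><>~p fails. ✗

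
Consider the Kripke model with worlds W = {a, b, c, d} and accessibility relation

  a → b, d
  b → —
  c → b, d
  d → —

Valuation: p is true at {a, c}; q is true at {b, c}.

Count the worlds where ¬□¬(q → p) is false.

2

a: □¬(q → p) is F. ✓
b: □¬(q → p) is T. ✗
c: □¬(q → p) is F. ✓
d: □¬(q → p) is T. ✗
Satisfying worlds: {a, c}.
So ¬□¬(q → p) fails at the other 2 worlds.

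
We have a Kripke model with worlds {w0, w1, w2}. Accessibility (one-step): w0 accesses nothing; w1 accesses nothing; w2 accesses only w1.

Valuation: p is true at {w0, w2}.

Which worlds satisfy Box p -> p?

{w0, w2}

w0: Box p is T, p is T. ✓
w1: Box p is T, p is F. ✗
w2: Box p is F, p is T. ✓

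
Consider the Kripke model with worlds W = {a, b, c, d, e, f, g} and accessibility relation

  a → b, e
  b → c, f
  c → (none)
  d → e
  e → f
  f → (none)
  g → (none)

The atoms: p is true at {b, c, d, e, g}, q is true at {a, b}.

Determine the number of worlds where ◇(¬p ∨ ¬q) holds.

a: successors {b, e}; ¬p ∨ ¬q there: b:F, e:T. ✓
b: successors {c, f}; ¬p ∨ ¬q there: c:T, f:T. ✓
c: no successors, so ◇(¬p ∨ ¬q) fails. ✗
d: successors {e}; ¬p ∨ ¬q there: e:T. ✓
e: successors {f}; ¬p ∨ ¬q there: f:T. ✓
f: no successors, so ◇(¬p ∨ ¬q) fails. ✗
g: no successors, so ◇(¬p ∨ ¬q) fails. ✗
Satisfying worlds: {a, b, d, e}.

4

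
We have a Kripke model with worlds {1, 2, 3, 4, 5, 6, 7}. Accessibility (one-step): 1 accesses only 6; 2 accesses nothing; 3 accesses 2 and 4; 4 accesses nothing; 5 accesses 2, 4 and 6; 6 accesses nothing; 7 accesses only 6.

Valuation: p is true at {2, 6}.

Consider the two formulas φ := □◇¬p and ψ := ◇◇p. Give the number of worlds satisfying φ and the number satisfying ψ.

3 and 0

For □◇¬p:
1: successors {6}; ◇¬p there: 6:F. ✗
2: no successors, so □◇¬p holds vacuously. ✓
3: successors {2, 4}; ◇¬p there: 2:F, 4:F. ✗
4: no successors, so □◇¬p holds vacuously. ✓
5: successors {2, 4, 6}; ◇¬p there: 2:F, 4:F, 6:F. ✗
6: no successors, so □◇¬p holds vacuously. ✓
7: successors {6}; ◇¬p there: 6:F. ✗
— 3 worlds.
For ◇◇p:
1: successors {6}; ◇p there: 6:F. ✗
2: no successors, so ◇◇p fails. ✗
3: successors {2, 4}; ◇p there: 2:F, 4:F. ✗
4: no successors, so ◇◇p fails. ✗
5: successors {2, 4, 6}; ◇p there: 2:F, 4:F, 6:F. ✗
6: no successors, so ◇◇p fails. ✗
7: successors {6}; ◇p there: 6:F. ✗
— 0 worlds.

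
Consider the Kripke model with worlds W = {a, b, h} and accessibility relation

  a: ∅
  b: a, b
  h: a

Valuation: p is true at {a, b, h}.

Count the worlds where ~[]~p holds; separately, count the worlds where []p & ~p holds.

2 and 0

For ~[]~p:
a: []~p is T. ✗
b: []~p is F. ✓
h: []~p is F. ✓
— 2 worlds.
For []p & ~p:
a: []p is T, ~p is F. ✗
b: []p is T, ~p is F. ✗
h: []p is T, ~p is F. ✗
— 0 worlds.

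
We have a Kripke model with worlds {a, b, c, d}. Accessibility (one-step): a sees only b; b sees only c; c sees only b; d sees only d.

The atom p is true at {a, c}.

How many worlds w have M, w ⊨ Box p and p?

a: Box p is F, p is T. ✗
b: Box p is T, p is F. ✗
c: Box p is F, p is T. ✗
d: Box p is F, p is F. ✗
Satisfying worlds: ∅.

0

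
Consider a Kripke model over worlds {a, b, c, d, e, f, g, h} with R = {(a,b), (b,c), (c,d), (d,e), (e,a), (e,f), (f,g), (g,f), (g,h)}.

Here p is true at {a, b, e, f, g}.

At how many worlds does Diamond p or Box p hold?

6

a: Diamond p is T, Box p is T. ✓
b: Diamond p is F, Box p is F. ✗
c: Diamond p is F, Box p is F. ✗
d: Diamond p is T, Box p is T. ✓
e: Diamond p is T, Box p is T. ✓
f: Diamond p is T, Box p is T. ✓
g: Diamond p is T, Box p is F. ✓
h: Diamond p is F, Box p is T. ✓
Satisfying worlds: {a, d, e, f, g, h}.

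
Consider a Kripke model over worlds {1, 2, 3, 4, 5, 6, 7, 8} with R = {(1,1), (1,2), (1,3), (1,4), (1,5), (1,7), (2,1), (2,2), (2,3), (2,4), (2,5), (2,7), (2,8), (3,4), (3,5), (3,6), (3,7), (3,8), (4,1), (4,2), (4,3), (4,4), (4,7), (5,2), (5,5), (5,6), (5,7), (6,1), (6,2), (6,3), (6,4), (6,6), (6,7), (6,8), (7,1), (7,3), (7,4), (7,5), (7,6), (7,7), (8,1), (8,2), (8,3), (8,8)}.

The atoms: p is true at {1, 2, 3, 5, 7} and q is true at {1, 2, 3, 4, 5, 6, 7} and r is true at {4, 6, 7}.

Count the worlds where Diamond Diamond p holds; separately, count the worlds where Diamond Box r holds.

For Diamond Diamond p:
1: successors {1, 2, 3, 4, 5, 7}; Diamond p there: 1:T, 2:T, 3:T, 4:T, 5:T, 7:T. ✓
2: successors {1, 2, 3, 4, 5, 7, 8}; Diamond p there: 1:T, 2:T, 3:T, 4:T, 5:T, 7:T, 8:T. ✓
3: successors {4, 5, 6, 7, 8}; Diamond p there: 4:T, 5:T, 6:T, 7:T, 8:T. ✓
4: successors {1, 2, 3, 4, 7}; Diamond p there: 1:T, 2:T, 3:T, 4:T, 7:T. ✓
5: successors {2, 5, 6, 7}; Diamond p there: 2:T, 5:T, 6:T, 7:T. ✓
6: successors {1, 2, 3, 4, 6, 7, 8}; Diamond p there: 1:T, 2:T, 3:T, 4:T, 6:T, 7:T, 8:T. ✓
7: successors {1, 3, 4, 5, 6, 7}; Diamond p there: 1:T, 3:T, 4:T, 5:T, 6:T, 7:T. ✓
8: successors {1, 2, 3, 8}; Diamond p there: 1:T, 2:T, 3:T, 8:T. ✓
— 8 worlds.
For Diamond Box r:
1: successors {1, 2, 3, 4, 5, 7}; Box r there: 1:F, 2:F, 3:F, 4:F, 5:F, 7:F. ✗
2: successors {1, 2, 3, 4, 5, 7, 8}; Box r there: 1:F, 2:F, 3:F, 4:F, 5:F, 7:F, 8:F. ✗
3: successors {4, 5, 6, 7, 8}; Box r there: 4:F, 5:F, 6:F, 7:F, 8:F. ✗
4: successors {1, 2, 3, 4, 7}; Box r there: 1:F, 2:F, 3:F, 4:F, 7:F. ✗
5: successors {2, 5, 6, 7}; Box r there: 2:F, 5:F, 6:F, 7:F. ✗
6: successors {1, 2, 3, 4, 6, 7, 8}; Box r there: 1:F, 2:F, 3:F, 4:F, 6:F, 7:F, 8:F. ✗
7: successors {1, 3, 4, 5, 6, 7}; Box r there: 1:F, 3:F, 4:F, 5:F, 6:F, 7:F. ✗
8: successors {1, 2, 3, 8}; Box r there: 1:F, 2:F, 3:F, 8:F. ✗
— 0 worlds.

8 and 0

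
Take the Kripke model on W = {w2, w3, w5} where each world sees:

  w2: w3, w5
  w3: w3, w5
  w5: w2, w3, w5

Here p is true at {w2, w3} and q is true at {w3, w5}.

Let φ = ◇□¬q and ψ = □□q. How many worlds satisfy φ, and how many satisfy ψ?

0 and 0

For ◇□¬q:
w2: successors {w3, w5}; □¬q there: w3:F, w5:F. ✗
w3: successors {w3, w5}; □¬q there: w3:F, w5:F. ✗
w5: successors {w2, w3, w5}; □¬q there: w2:F, w3:F, w5:F. ✗
— 0 worlds.
For □□q:
w2: successors {w3, w5}; □q there: w3:T, w5:F. ✗
w3: successors {w3, w5}; □q there: w3:T, w5:F. ✗
w5: successors {w2, w3, w5}; □q there: w2:T, w3:T, w5:F. ✗
— 0 worlds.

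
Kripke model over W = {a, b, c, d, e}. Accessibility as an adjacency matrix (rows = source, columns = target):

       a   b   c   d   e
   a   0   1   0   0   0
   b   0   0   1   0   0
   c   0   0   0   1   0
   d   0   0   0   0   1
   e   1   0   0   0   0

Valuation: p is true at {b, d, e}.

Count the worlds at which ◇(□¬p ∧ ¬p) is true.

a: successors {b}; □¬p ∧ ¬p there: b:F. ✗
b: successors {c}; □¬p ∧ ¬p there: c:F. ✗
c: successors {d}; □¬p ∧ ¬p there: d:F. ✗
d: successors {e}; □¬p ∧ ¬p there: e:F. ✗
e: successors {a}; □¬p ∧ ¬p there: a:F. ✗
Satisfying worlds: ∅.

0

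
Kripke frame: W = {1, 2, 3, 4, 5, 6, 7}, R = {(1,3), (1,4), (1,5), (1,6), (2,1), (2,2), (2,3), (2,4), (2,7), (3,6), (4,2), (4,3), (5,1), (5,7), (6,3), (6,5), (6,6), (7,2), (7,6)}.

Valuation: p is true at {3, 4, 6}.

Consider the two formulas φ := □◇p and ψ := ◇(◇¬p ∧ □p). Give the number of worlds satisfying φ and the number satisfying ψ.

For □◇p:
1: successors {3, 4, 5, 6}; ◇p there: 3:T, 4:T, 5:F, 6:T. ✗
2: successors {1, 2, 3, 4, 7}; ◇p there: 1:T, 2:T, 3:T, 4:T, 7:T. ✓
3: successors {6}; ◇p there: 6:T. ✓
4: successors {2, 3}; ◇p there: 2:T, 3:T. ✓
5: successors {1, 7}; ◇p there: 1:T, 7:T. ✓
6: successors {3, 5, 6}; ◇p there: 3:T, 5:F, 6:T. ✗
7: successors {2, 6}; ◇p there: 2:T, 6:T. ✓
— 5 worlds.
For ◇(◇¬p ∧ □p):
1: successors {3, 4, 5, 6}; ◇¬p ∧ □p there: 3:F, 4:F, 5:F, 6:F. ✗
2: successors {1, 2, 3, 4, 7}; ◇¬p ∧ □p there: 1:F, 2:F, 3:F, 4:F, 7:F. ✗
3: successors {6}; ◇¬p ∧ □p there: 6:F. ✗
4: successors {2, 3}; ◇¬p ∧ □p there: 2:F, 3:F. ✗
5: successors {1, 7}; ◇¬p ∧ □p there: 1:F, 7:F. ✗
6: successors {3, 5, 6}; ◇¬p ∧ □p there: 3:F, 5:F, 6:F. ✗
7: successors {2, 6}; ◇¬p ∧ □p there: 2:F, 6:F. ✗
— 0 worlds.

5 and 0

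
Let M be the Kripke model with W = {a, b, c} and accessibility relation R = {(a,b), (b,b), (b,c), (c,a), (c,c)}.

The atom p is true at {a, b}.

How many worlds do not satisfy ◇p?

0

a: successors {b}; p there: b:T. ✓
b: successors {b, c}; p there: b:T, c:F. ✓
c: successors {a, c}; p there: a:T, c:F. ✓
Satisfying worlds: {a, b, c}.
So ◇p fails at the other 0 worlds.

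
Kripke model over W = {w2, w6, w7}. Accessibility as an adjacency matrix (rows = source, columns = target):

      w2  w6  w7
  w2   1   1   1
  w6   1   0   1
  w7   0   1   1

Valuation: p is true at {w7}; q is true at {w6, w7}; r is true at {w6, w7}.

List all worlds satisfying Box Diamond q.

w2: successors {w2, w6, w7}; Diamond q there: w2:T, w6:T, w7:T. ✓
w6: successors {w2, w7}; Diamond q there: w2:T, w7:T. ✓
w7: successors {w6, w7}; Diamond q there: w6:T, w7:T. ✓

{w2, w6, w7}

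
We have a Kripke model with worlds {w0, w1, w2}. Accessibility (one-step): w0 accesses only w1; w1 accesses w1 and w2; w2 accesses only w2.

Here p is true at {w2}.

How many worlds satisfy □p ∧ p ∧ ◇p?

1

w0: □p ∧ p is F, ◇p is F. ✗
w1: □p ∧ p is F, ◇p is T. ✗
w2: □p ∧ p is T, ◇p is T. ✓
Satisfying worlds: {w2}.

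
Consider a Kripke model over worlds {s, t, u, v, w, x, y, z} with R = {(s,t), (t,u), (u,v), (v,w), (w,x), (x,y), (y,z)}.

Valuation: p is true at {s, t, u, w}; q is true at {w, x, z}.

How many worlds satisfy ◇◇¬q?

3

s: successors {t}; ◇¬q there: t:T. ✓
t: successors {u}; ◇¬q there: u:T. ✓
u: successors {v}; ◇¬q there: v:F. ✗
v: successors {w}; ◇¬q there: w:F. ✗
w: successors {x}; ◇¬q there: x:T. ✓
x: successors {y}; ◇¬q there: y:F. ✗
y: successors {z}; ◇¬q there: z:F. ✗
z: no successors, so ◇◇¬q fails. ✗
Satisfying worlds: {s, t, w}.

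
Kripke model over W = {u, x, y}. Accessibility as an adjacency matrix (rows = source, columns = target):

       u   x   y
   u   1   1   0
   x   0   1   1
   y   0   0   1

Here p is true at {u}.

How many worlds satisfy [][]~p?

2

u: successors {u, x}; []~p there: u:F, x:T. ✗
x: successors {x, y}; []~p there: x:T, y:T. ✓
y: successors {y}; []~p there: y:T. ✓
Satisfying worlds: {x, y}.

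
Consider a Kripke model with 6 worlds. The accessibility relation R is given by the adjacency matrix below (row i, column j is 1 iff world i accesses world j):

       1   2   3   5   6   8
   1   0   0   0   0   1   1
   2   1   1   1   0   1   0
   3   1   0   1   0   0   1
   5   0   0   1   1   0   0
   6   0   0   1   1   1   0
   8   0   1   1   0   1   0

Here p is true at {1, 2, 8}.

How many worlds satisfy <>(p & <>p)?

1: successors {6, 8}; p & <>p there: 6:F, 8:T. ✓
2: successors {1, 2, 3, 6}; p & <>p there: 1:T, 2:T, 3:F, 6:F. ✓
3: successors {1, 3, 8}; p & <>p there: 1:T, 3:F, 8:T. ✓
5: successors {3, 5}; p & <>p there: 3:F, 5:F. ✗
6: successors {3, 5, 6}; p & <>p there: 3:F, 5:F, 6:F. ✗
8: successors {2, 3, 6}; p & <>p there: 2:T, 3:F, 6:F. ✓
Satisfying worlds: {1, 2, 3, 8}.

4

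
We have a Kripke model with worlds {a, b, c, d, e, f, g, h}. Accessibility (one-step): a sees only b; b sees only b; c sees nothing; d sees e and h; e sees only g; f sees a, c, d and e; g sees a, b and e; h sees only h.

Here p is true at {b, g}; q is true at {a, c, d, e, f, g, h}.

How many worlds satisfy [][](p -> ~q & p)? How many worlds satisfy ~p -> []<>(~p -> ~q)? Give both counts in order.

5 and 5

For [][](p -> ~q & p):
a: successors {b}; [](p -> ~q & p) there: b:T. ✓
b: successors {b}; [](p -> ~q & p) there: b:T. ✓
c: no successors, so [][](p -> ~q & p) holds vacuously. ✓
d: successors {e, h}; [](p -> ~q & p) there: e:F, h:T. ✗
e: successors {g}; [](p -> ~q & p) there: g:T. ✓
f: successors {a, c, d, e}; [](p -> ~q & p) there: a:T, c:T, d:T, e:F. ✗
g: successors {a, b, e}; [](p -> ~q & p) there: a:T, b:T, e:F. ✗
h: successors {h}; [](p -> ~q & p) there: h:T. ✓
— 5 worlds.
For ~p -> []<>(~p -> ~q):
a: ~p is T, []<>(~p -> ~q) is T. ✓
b: ~p is F, []<>(~p -> ~q) is T. ✓
c: ~p is T, []<>(~p -> ~q) is T. ✓
d: ~p is T, []<>(~p -> ~q) is F. ✗
e: ~p is T, []<>(~p -> ~q) is T. ✓
f: ~p is T, []<>(~p -> ~q) is F. ✗
g: ~p is F, []<>(~p -> ~q) is T. ✓
h: ~p is T, []<>(~p -> ~q) is F. ✗
— 5 worlds.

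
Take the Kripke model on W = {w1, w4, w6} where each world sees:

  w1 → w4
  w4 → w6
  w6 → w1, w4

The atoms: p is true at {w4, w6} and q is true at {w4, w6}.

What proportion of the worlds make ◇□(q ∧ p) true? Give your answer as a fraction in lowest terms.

w1: successors {w4}; □(q ∧ p) there: w4:T. ✓
w4: successors {w6}; □(q ∧ p) there: w6:F. ✗
w6: successors {w1, w4}; □(q ∧ p) there: w1:T, w4:T. ✓
That's 2 of 3 worlds, so 2/3.

2/3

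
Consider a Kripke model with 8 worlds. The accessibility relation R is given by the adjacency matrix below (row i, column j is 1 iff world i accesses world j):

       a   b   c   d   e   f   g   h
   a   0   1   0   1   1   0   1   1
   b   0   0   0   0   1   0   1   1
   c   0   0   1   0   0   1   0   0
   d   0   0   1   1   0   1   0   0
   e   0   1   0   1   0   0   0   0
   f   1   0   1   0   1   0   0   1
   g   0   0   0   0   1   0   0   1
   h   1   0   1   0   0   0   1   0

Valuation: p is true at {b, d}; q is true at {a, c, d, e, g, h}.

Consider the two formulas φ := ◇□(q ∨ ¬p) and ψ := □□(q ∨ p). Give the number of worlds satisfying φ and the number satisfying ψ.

For ◇□(q ∨ ¬p):
a: successors {b, d, e, g, h}; □(q ∨ ¬p) there: b:T, d:T, e:F, g:T, h:T. ✓
b: successors {e, g, h}; □(q ∨ ¬p) there: e:F, g:T, h:T. ✓
c: successors {c, f}; □(q ∨ ¬p) there: c:T, f:T. ✓
d: successors {c, d, f}; □(q ∨ ¬p) there: c:T, d:T, f:T. ✓
e: successors {b, d}; □(q ∨ ¬p) there: b:T, d:T. ✓
f: successors {a, c, e, h}; □(q ∨ ¬p) there: a:F, c:T, e:F, h:T. ✓
g: successors {e, h}; □(q ∨ ¬p) there: e:F, h:T. ✓
h: successors {a, c, g}; □(q ∨ ¬p) there: a:F, c:T, g:T. ✓
— 8 worlds.
For □□(q ∨ p):
a: successors {b, d, e, g, h}; □(q ∨ p) there: b:T, d:F, e:T, g:T, h:T. ✗
b: successors {e, g, h}; □(q ∨ p) there: e:T, g:T, h:T. ✓
c: successors {c, f}; □(q ∨ p) there: c:F, f:T. ✗
d: successors {c, d, f}; □(q ∨ p) there: c:F, d:F, f:T. ✗
e: successors {b, d}; □(q ∨ p) there: b:T, d:F. ✗
f: successors {a, c, e, h}; □(q ∨ p) there: a:T, c:F, e:T, h:T. ✗
g: successors {e, h}; □(q ∨ p) there: e:T, h:T. ✓
h: successors {a, c, g}; □(q ∨ p) there: a:T, c:F, g:T. ✗
— 2 worlds.

8 and 2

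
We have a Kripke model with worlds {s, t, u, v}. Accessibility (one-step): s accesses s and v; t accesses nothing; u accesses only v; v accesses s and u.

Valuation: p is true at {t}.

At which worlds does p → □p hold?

{s, t, u, v}

s: p is F, □p is F. ✓
t: p is T, □p is T. ✓
u: p is F, □p is F. ✓
v: p is F, □p is F. ✓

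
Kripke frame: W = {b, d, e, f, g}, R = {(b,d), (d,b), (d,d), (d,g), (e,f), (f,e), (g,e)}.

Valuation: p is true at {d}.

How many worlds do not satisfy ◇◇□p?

b: successors {d}; ◇□p there: d:T. ✓
d: successors {b, d, g}; ◇□p there: b:F, d:T, g:F. ✓
e: successors {f}; ◇□p there: f:F. ✗
f: successors {e}; ◇□p there: e:F. ✗
g: successors {e}; ◇□p there: e:F. ✗
Satisfying worlds: {b, d}.
So ◇◇□p fails at the other 3 worlds.

3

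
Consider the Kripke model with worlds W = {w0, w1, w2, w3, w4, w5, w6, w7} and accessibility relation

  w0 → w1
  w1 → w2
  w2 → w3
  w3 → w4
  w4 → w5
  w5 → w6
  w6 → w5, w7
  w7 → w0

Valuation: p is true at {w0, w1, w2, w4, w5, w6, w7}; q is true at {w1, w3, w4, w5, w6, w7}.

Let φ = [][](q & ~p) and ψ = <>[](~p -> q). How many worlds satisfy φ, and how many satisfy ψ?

1 and 8

For [][](q & ~p):
w0: successors {w1}; [](q & ~p) there: w1:F. ✗
w1: successors {w2}; [](q & ~p) there: w2:T. ✓
w2: successors {w3}; [](q & ~p) there: w3:F. ✗
w3: successors {w4}; [](q & ~p) there: w4:F. ✗
w4: successors {w5}; [](q & ~p) there: w5:F. ✗
w5: successors {w6}; [](q & ~p) there: w6:F. ✗
w6: successors {w5, w7}; [](q & ~p) there: w5:F, w7:F. ✗
w7: successors {w0}; [](q & ~p) there: w0:F. ✗
— 1 world.
For <>[](~p -> q):
w0: successors {w1}; [](~p -> q) there: w1:T. ✓
w1: successors {w2}; [](~p -> q) there: w2:T. ✓
w2: successors {w3}; [](~p -> q) there: w3:T. ✓
w3: successors {w4}; [](~p -> q) there: w4:T. ✓
w4: successors {w5}; [](~p -> q) there: w5:T. ✓
w5: successors {w6}; [](~p -> q) there: w6:T. ✓
w6: successors {w5, w7}; [](~p -> q) there: w5:T, w7:T. ✓
w7: successors {w0}; [](~p -> q) there: w0:T. ✓
— 8 worlds.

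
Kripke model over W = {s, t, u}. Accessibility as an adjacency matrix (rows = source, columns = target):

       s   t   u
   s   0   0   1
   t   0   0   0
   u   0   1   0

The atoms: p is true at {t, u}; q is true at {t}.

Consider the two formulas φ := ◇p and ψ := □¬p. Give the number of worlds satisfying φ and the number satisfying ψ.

For ◇p:
s: successors {u}; p there: u:T. ✓
t: no successors, so ◇p fails. ✗
u: successors {t}; p there: t:T. ✓
— 2 worlds.
For □¬p:
s: successors {u}; ¬p there: u:F. ✗
t: no successors, so □¬p holds vacuously. ✓
u: successors {t}; ¬p there: t:F. ✗
— 1 world.

2 and 1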